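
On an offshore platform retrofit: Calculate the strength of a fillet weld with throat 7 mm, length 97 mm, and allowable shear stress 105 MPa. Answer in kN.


Strength = throat * length * allowable stress
= 7 * 97 * 105 N
= 71295 N
= 71.3 kN

71.3 kN


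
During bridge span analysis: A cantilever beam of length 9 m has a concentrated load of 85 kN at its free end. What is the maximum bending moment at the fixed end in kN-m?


For a cantilever with a point load at the free end:
M_max = P * L = 85 * 9 = 765 kN-m

765 kN-m


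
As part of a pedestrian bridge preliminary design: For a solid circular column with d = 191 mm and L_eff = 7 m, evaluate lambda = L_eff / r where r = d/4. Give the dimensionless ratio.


Radius of gyration r = d / 4 = 191 / 4 = 47.75 mm
L_eff = 7000.0 mm
Slenderness ratio = L / r = 7000.0 / 47.75 = 146.6 (dimensionless)

146.6 (dimensionless)


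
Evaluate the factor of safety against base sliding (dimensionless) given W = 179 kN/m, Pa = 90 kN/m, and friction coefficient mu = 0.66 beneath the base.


Resisting force = mu * W = 0.66 * 179 = 118.14 kN/m
FOS = Resisting / Driving = 118.14 / 90
= 1.3127 (dimensionless)

1.3127 (dimensionless)


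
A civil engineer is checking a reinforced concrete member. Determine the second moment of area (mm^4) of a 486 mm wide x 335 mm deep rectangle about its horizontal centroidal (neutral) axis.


I = b * h^3 / 12
= 486 * 335^3 / 12
= 486 * 37595375 / 12
= 1522612687.5 mm^4

1522612687.5 mm^4


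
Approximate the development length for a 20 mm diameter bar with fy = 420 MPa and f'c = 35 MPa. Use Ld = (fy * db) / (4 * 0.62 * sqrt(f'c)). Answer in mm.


Ld = (fy * db) / (4 * 0.62 * sqrt(f'c))
= (420 * 20) / (4 * 0.62 * sqrt(35))
= 8400 / 14.6719
= 572.52 mm

572.52 mm


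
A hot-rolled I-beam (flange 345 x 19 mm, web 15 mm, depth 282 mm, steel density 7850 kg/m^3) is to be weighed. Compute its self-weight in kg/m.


A_flanges = 2 * 345 * 19 = 13110 mm^2
A_web = (282 - 2 * 19) * 15 = 3660 mm^2
A_total = 13110 + 3660 = 16770 mm^2 = 0.016770 m^2
Weight = rho * A = 7850 * 0.016770 = 131.6445 kg/m

131.6445 kg/m


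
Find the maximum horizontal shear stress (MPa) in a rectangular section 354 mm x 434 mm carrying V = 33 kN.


A = b * h = 354 * 434 = 153636 mm^2
V = 33 kN = 33000.0 N
tau_max = 1.5 * V / A = 1.5 * 33000.0 / 153636
= 0.3222 MPa

0.3222 MPa


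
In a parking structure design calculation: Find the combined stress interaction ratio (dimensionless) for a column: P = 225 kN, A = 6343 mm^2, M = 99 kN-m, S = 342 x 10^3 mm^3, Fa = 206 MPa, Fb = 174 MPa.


f_a = P / A = 225000.0 / 6343 = 35.4722 MPa
f_b = M / S = 99000000.0 / 342000.0 = 289.4737 MPa
Ratio = f_a / Fa + f_b / Fb
= 35.4722 / 206 + 289.4737 / 174
= 1.8358 (dimensionless)

1.8358 (dimensionless)


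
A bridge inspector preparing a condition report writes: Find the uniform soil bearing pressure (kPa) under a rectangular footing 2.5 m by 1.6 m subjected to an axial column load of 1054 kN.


A = 2.5 * 1.6 = 4.0 m^2
q = P / A = 1054 / 4.0
= 263.5 kPa

263.5 kPa


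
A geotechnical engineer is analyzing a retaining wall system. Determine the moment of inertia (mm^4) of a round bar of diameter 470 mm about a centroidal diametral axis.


r = d / 2 = 470 / 2 = 235.0 mm
I = pi * r^4 / 4 = pi * 235.0^4 / 4
= 2395307809.6 mm^4

2395307809.6 mm^4


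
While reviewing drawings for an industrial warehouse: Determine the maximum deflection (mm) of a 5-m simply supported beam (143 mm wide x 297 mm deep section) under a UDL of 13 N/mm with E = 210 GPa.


I = 143 * 297^3 / 12 = 312193703.25 mm^4
L = 5000.0 mm, w = 13 N/mm, E = 210000.0 MPa
delta = 5 * w * L^4 / (384 * E * I)
= 5 * 13 * 5000.0^4 / (384 * 210000.0 * 312193703.25)
= 1.6137 mm

1.6137 mm


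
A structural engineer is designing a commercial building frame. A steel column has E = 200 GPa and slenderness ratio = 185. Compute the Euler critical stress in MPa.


sigma_cr = pi^2 * E / lambda^2
= 9.8696 * 200000.0 / 185^2
= 9.8696 * 200000.0 / 34225
= 57.6748 MPa

57.6748 MPa


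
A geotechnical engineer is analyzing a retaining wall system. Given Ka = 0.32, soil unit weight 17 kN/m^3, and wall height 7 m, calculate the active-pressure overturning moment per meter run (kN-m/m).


Pa = 0.5 * Ka * gamma * H^2
= 0.5 * 0.32 * 17 * 7^2
= 133.28 kN/m
Arm = H / 3 = 7 / 3 = 2.3333 m
Mo = Pa * arm = Pa * H / 3 = 133.28 * 7 / 3 = 310.9867 kN-m/m

310.9867 kN-m/m


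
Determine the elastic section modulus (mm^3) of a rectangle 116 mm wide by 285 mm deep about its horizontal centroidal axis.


S = b * h^2 / 6
= 116 * 285^2 / 6
= 116 * 81225 / 6
= 1570350.0 mm^3

1570350.0 mm^3


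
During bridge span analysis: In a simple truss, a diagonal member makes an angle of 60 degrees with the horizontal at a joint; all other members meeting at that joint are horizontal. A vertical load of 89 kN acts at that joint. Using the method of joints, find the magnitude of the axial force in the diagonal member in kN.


At the joint, only the diagonal has a vertical component, so vertical equilibrium gives:
F * sin(60) = 89
F = 89 / sin(60)
= 89 / 0.866025
= 102.77 kN

102.77 kN


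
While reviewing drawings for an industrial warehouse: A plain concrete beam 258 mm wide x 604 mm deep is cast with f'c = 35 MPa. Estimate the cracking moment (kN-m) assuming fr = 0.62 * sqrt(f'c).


fr = 0.62 * sqrt(35) = 0.62 * 5.9161 = 3.668 MPa
I = 258 * 604^3 / 12 = 4737500576.0 mm^4
y_t = 302.0 mm
M_cr = fr * I / y_t = 3.668 * 4737500576.0 / 302.0 N-mm
= 57.5398 kN-m

57.5398 kN-m


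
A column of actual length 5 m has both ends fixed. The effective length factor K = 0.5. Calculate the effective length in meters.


L_eff = K * L
= 0.5 * 5
= 2.5 m

2.5 m


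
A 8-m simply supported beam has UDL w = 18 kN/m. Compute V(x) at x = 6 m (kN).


R_A = w * L / 2 = 18 * 8 / 2 = 72.0 kN
V(x) = R_A - w * x = 72.0 - 18 * 6
= -36.0 kN

-36.0 kN


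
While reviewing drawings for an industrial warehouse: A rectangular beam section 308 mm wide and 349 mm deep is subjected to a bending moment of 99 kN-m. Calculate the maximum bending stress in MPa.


I = b * h^3 / 12 = 308 * 349^3 / 12 = 1091052757.67 mm^4
y = h / 2 = 349 / 2 = 174.5 mm
M = 99 kN-m = 99000000.0 N-mm
sigma = M * y / I = 99000000.0 * 174.5 / 1091052757.67
= 15.83 MPa

15.83 MPa


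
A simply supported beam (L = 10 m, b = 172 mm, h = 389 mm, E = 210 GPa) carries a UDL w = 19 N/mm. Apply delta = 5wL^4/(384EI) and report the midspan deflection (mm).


I = 172 * 389^3 / 12 = 843715455.67 mm^4
L = 10000.0 mm, w = 19 N/mm, E = 210000.0 MPa
delta = 5 * w * L^4 / (384 * E * I)
= 5 * 19 * 10000.0^4 / (384 * 210000.0 * 843715455.67)
= 13.9629 mm

13.9629 mm


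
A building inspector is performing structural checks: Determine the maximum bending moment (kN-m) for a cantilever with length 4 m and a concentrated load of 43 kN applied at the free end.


For a cantilever with a point load at the free end:
M_max = P * L = 43 * 4 = 172 kN-m

172 kN-m


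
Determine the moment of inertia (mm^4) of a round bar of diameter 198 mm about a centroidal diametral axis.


r = d / 2 = 198 / 2 = 99.0 mm
I = pi * r^4 / 4 = pi * 99.0^4 / 4
= 75445034.2 mm^4

75445034.2 mm^4


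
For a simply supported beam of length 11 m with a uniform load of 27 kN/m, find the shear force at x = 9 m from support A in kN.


R_A = w * L / 2 = 27 * 11 / 2 = 148.5 kN
V(x) = R_A - w * x = 148.5 - 27 * 9
= -94.5 kN

-94.5 kN


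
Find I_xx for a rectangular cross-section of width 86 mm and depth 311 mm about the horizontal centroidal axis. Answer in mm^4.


I = b * h^3 / 12
= 86 * 311^3 / 12
= 86 * 30080231 / 12
= 215574988.83 mm^4

215574988.83 mm^4


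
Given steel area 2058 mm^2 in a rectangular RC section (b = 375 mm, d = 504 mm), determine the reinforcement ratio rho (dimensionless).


rho = As / (b * d)
= 2058 / (375 * 504)
= 2058 / 189000
= 0.010889 (dimensionless)

0.010889 (dimensionless)


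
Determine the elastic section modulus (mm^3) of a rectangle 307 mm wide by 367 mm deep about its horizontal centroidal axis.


S = b * h^2 / 6
= 307 * 367^2 / 6
= 307 * 134689 / 6
= 6891587.17 mm^3

6891587.17 mm^3


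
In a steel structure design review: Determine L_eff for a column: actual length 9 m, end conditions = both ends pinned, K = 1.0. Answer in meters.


L_eff = K * L
= 1.0 * 9
= 9.0 m

9.0 m


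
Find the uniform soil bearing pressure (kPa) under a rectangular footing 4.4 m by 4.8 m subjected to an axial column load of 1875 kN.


A = 4.4 * 4.8 = 21.12 m^2
q = P / A = 1875 / 21.12
= 88.7784 kPa

88.7784 kPa


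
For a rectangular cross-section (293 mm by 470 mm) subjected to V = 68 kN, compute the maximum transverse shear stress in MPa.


A = b * h = 293 * 470 = 137710 mm^2
V = 68 kN = 68000.0 N
tau_max = 1.5 * V / A = 1.5 * 68000.0 / 137710
= 0.7407 MPa

0.7407 MPa


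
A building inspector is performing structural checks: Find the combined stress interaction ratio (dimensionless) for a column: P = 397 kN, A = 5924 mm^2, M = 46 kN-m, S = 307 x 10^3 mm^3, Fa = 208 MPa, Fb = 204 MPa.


f_a = P / A = 397000.0 / 5924 = 67.0155 MPa
f_b = M / S = 46000000.0 / 307000.0 = 149.8371 MPa
Ratio = f_a / Fa + f_b / Fb
= 67.0155 / 208 + 149.8371 / 204
= 1.0567 (dimensionless)

1.0567 (dimensionless)


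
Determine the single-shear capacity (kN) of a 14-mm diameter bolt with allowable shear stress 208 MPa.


A = pi * d^2 / 4 = pi * 14^2 / 4 = 153.938 mm^2
V = f_v * A / 1000 = 208 * 153.938 / 1000
= 32.0191 kN

32.0191 kN


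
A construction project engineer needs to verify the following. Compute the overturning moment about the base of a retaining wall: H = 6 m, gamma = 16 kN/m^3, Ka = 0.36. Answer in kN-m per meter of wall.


Pa = 0.5 * Ka * gamma * H^2
= 0.5 * 0.36 * 16 * 6^2
= 103.68 kN/m
Arm = H / 3 = 6 / 3 = 2.0 m
Mo = Pa * arm = Pa * H / 3 = 103.68 * 6 / 3 = 207.36 kN-m/m

207.36 kN-m/m


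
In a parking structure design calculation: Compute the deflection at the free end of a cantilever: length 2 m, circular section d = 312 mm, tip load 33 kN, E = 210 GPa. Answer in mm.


I = pi * d^4 / 64 = pi * 312^4 / 64 = 465144912.01 mm^4
L = 2000.0 mm, P = 33000.0 N, E = 210000.0 MPa
delta = P * L^3 / (3 * E * I)
= 33000.0 * 2000.0^3 / (3 * 210000.0 * 465144912.01)
= 0.9009 mm

0.9009 mm


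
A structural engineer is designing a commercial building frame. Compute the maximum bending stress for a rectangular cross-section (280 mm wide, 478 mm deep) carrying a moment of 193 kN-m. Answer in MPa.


I = b * h^3 / 12 = 280 * 478^3 / 12 = 2548358213.33 mm^4
y = h / 2 = 478 / 2 = 239.0 mm
M = 193 kN-m = 193000000.0 N-mm
sigma = M * y / I = 193000000.0 * 239.0 / 2548358213.33
= 18.1 MPa

18.1 MPa


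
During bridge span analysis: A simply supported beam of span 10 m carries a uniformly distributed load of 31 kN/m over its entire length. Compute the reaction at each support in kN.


Total load = w * L = 31 * 10 = 310 kN
By symmetry, each reaction R = total / 2 = 310 / 2 = 155.0 kN

155.0 kN


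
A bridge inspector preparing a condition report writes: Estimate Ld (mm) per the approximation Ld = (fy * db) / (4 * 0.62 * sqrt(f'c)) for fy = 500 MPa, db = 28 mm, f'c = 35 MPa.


Ld = (fy * db) / (4 * 0.62 * sqrt(f'c))
= (500 * 28) / (4 * 0.62 * sqrt(35))
= 14000 / 14.6719
= 954.21 mm

954.21 mm


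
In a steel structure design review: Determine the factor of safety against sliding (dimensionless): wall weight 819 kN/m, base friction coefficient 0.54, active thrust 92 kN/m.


Resisting force = mu * W = 0.54 * 819 = 442.26 kN/m
FOS = Resisting / Driving = 442.26 / 92
= 4.8072 (dimensionless)

4.8072 (dimensionless)


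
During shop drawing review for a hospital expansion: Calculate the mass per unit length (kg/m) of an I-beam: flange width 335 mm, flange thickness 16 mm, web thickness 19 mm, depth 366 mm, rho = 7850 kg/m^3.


A_flanges = 2 * 335 * 16 = 10720 mm^2
A_web = (366 - 2 * 16) * 19 = 6346 mm^2
A_total = 10720 + 6346 = 17066 mm^2 = 0.017066 m^2
Weight = rho * A = 7850 * 0.017066 = 133.9681 kg/m

133.9681 kg/m


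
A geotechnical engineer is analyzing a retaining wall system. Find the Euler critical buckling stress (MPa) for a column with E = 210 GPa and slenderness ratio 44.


sigma_cr = pi^2 * E / lambda^2
= 9.8696 * 210000.0 / 44^2
= 9.8696 * 210000.0 / 1936
= 1070.5666 MPa

1070.5666 MPa


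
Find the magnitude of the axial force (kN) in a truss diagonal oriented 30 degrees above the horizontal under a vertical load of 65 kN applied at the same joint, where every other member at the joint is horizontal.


At the joint, only the diagonal has a vertical component, so vertical equilibrium gives:
F * sin(30) = 65
F = 65 / sin(30)
= 65 / 0.5
= 130.0 kN

130.0 kN


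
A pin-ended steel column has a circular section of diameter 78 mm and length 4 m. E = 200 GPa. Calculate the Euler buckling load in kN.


I = pi * d^4 / 64 = 1816972.31 mm^4
L = 4000.0 mm
P_cr = pi^2 * E * I / L^2
= 9.8696 * 200000.0 * 1816972.31 / 4000.0^2
= 224159.97 N = 224.16 kN

224.16 kN


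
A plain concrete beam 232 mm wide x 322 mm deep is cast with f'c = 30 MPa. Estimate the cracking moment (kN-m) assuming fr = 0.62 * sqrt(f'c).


fr = 0.62 * sqrt(30) = 0.62 * 5.4772 = 3.3959 MPa
I = 232 * 322^3 / 12 = 645467461.33 mm^4
y_t = 161.0 mm
M_cr = fr * I / y_t = 3.3959 * 645467461.33 / 161.0 N-mm
= 13.6145 kN-m

13.6145 kN-m


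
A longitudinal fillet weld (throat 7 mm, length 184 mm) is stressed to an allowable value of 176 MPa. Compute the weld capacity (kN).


Strength = throat * length * allowable stress
= 7 * 184 * 176 N
= 226688 N
= 226.69 kN

226.69 kN


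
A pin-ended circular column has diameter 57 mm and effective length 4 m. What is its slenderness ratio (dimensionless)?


Radius of gyration r = d / 4 = 57 / 4 = 14.25 mm
L_eff = 4000.0 mm
Slenderness ratio = L / r = 4000.0 / 14.25 = 280.7 (dimensionless)

280.7 (dimensionless)


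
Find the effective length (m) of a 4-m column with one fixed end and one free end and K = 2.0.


L_eff = K * L
= 2.0 * 4
= 8.0 m

8.0 m


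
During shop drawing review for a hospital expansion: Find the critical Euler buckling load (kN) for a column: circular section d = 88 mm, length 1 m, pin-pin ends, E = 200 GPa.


I = pi * d^4 / 64 = 2943747.71 mm^4
L = 1000.0 mm
P_cr = pi^2 * E * I / L^2
= 9.8696 * 200000.0 * 2943747.71 / 1000.0^2
= 5810725.08 N = 5810.7251 kN

5810.7251 kN


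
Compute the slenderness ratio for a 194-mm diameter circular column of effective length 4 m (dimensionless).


Radius of gyration r = d / 4 = 194 / 4 = 48.5 mm
L_eff = 4000.0 mm
Slenderness ratio = L / r = 4000.0 / 48.5 = 82.47 (dimensionless)

82.47 (dimensionless)


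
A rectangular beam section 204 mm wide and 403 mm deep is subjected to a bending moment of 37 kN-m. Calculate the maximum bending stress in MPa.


I = b * h^3 / 12 = 204 * 403^3 / 12 = 1112664059.0 mm^4
y = h / 2 = 403 / 2 = 201.5 mm
M = 37 kN-m = 37000000.0 N-mm
sigma = M * y / I = 37000000.0 * 201.5 / 1112664059.0
= 6.7 MPa

6.7 MPa


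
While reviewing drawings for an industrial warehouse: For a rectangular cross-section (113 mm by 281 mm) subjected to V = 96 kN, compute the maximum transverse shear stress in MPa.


A = b * h = 113 * 281 = 31753 mm^2
V = 96 kN = 96000.0 N
tau_max = 1.5 * V / A = 1.5 * 96000.0 / 31753
= 4.535 MPa

4.535 MPa


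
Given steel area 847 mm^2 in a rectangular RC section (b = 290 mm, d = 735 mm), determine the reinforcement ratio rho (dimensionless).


rho = As / (b * d)
= 847 / (290 * 735)
= 847 / 213150
= 0.003974 (dimensionless)

0.003974 (dimensionless)


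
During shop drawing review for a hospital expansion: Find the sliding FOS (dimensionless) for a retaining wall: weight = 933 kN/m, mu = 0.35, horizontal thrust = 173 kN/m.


Resisting force = mu * W = 0.35 * 933 = 326.55 kN/m
FOS = Resisting / Driving = 326.55 / 173
= 1.8876 (dimensionless)

1.8876 (dimensionless)


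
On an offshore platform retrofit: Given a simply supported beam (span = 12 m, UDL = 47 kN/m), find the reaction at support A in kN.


Total load = w * L = 47 * 12 = 564 kN
By symmetry, each reaction R = total / 2 = 564 / 2 = 282.0 kN

282.0 kN


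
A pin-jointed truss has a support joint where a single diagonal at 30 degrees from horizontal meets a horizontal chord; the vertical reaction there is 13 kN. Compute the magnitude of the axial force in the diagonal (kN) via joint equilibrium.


At the joint, only the diagonal has a vertical component, so vertical equilibrium gives:
F * sin(30) = 13
F = 13 / sin(30)
= 13 / 0.5
= 26.0 kN

26.0 kN


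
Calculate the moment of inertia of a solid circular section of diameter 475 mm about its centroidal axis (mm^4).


r = d / 2 = 475 / 2 = 237.5 mm
I = pi * r^4 / 4 = pi * 237.5^4 / 4
= 2498873878.23 mm^4

2498873878.23 mm^4


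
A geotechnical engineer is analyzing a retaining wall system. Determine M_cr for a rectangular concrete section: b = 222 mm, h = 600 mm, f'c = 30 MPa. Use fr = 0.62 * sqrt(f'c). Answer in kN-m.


fr = 0.62 * sqrt(30) = 0.62 * 5.4772 = 3.3959 MPa
I = 222 * 600^3 / 12 = 3996000000.0 mm^4
y_t = 300.0 mm
M_cr = fr * I / y_t = 3.3959 * 3996000000.0 / 300.0 N-mm
= 45.2331 kN-m

45.2331 kN-m


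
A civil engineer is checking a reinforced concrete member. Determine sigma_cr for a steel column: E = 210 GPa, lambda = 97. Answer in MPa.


sigma_cr = pi^2 * E / lambda^2
= 9.8696 * 210000.0 / 97^2
= 9.8696 * 210000.0 / 9409
= 220.2803 MPa

220.2803 MPa


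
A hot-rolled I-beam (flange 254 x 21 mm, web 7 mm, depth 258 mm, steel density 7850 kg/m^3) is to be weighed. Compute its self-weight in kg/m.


A_flanges = 2 * 254 * 21 = 10668 mm^2
A_web = (258 - 2 * 21) * 7 = 1512 mm^2
A_total = 10668 + 1512 = 12180 mm^2 = 0.012180 m^2
Weight = rho * A = 7850 * 0.012180 = 95.613 kg/m

95.613 kg/m


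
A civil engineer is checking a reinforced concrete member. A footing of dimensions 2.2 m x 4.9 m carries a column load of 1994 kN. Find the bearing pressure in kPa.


A = 2.2 * 4.9 = 10.78 m^2
q = P / A = 1994 / 10.78
= 184.9722 kPa

184.9722 kPa


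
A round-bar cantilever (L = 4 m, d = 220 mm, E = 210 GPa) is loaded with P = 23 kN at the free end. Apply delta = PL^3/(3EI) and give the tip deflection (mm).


I = pi * d^4 / 64 = pi * 220^4 / 64 = 114990145.1 mm^4
L = 4000.0 mm, P = 23000.0 N, E = 210000.0 MPa
delta = P * L^3 / (3 * E * I)
= 23000.0 * 4000.0^3 / (3 * 210000.0 * 114990145.1)
= 20.3192 mm

20.3192 mm


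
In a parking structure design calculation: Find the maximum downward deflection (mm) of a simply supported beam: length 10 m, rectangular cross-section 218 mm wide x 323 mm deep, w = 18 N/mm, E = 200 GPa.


I = 218 * 323^3 / 12 = 612185183.83 mm^4
L = 10000.0 mm, w = 18 N/mm, E = 200000.0 MPa
delta = 5 * w * L^4 / (384 * E * I)
= 5 * 18 * 10000.0^4 / (384 * 200000.0 * 612185183.83)
= 19.1425 mm

19.1425 mm


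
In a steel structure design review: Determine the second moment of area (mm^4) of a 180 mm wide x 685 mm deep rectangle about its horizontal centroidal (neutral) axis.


I = b * h^3 / 12
= 180 * 685^3 / 12
= 180 * 321419125 / 12
= 4821286875.0 mm^4

4821286875.0 mm^4


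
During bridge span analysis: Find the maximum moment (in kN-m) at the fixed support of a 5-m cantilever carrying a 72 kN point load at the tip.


For a cantilever with a point load at the free end:
M_max = P * L = 72 * 5 = 360 kN-m

360 kN-m


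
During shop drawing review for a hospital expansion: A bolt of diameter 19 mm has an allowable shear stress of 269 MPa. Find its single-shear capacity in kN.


A = pi * d^2 / 4 = pi * 19^2 / 4 = 283.5287 mm^2
V = f_v * A / 1000 = 269 * 283.5287 / 1000
= 76.2692 kN

76.2692 kN


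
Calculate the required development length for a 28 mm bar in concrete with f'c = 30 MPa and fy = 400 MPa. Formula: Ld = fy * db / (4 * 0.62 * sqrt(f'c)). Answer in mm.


Ld = (fy * db) / (4 * 0.62 * sqrt(f'c))
= (400 * 28) / (4 * 0.62 * sqrt(30))
= 11200 / 13.5835
= 824.53 mm

824.53 mm


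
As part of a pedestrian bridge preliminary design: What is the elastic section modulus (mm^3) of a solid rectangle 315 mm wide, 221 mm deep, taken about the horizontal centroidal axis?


S = b * h^2 / 6
= 315 * 221^2 / 6
= 315 * 48841 / 6
= 2564152.5 mm^3

2564152.5 mm^3


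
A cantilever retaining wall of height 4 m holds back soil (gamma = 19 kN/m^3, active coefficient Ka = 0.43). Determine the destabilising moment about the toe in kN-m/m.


Pa = 0.5 * Ka * gamma * H^2
= 0.5 * 0.43 * 19 * 4^2
= 65.36 kN/m
Arm = H / 3 = 4 / 3 = 1.3333 m
Mo = Pa * arm = Pa * H / 3 = 65.36 * 4 / 3 = 87.1467 kN-m/m

87.1467 kN-m/m


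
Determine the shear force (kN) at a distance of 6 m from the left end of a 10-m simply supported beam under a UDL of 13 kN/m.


R_A = w * L / 2 = 13 * 10 / 2 = 65.0 kN
V(x) = R_A - w * x = 65.0 - 13 * 6
= -13.0 kN

-13.0 kN


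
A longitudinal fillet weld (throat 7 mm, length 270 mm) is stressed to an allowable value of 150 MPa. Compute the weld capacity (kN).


Strength = throat * length * allowable stress
= 7 * 270 * 150 N
= 283500 N
= 283.5 kN

283.5 kN


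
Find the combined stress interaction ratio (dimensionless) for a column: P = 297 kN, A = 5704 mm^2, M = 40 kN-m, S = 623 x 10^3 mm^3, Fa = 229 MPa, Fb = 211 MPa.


f_a = P / A = 297000.0 / 5704 = 52.0687 MPa
f_b = M / S = 40000000.0 / 623000.0 = 64.2055 MPa
Ratio = f_a / Fa + f_b / Fb
= 52.0687 / 229 + 64.2055 / 211
= 0.5317 (dimensionless)

0.5317 (dimensionless)


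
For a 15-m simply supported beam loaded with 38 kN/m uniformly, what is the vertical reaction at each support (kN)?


Total load = w * L = 38 * 15 = 570 kN
By symmetry, each reaction R = total / 2 = 570 / 2 = 285.0 kN

285.0 kN


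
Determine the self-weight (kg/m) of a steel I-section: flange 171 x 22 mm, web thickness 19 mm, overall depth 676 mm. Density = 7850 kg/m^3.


A_flanges = 2 * 171 * 22 = 7524 mm^2
A_web = (676 - 2 * 22) * 19 = 12008 mm^2
A_total = 7524 + 12008 = 19532 mm^2 = 0.019532 m^2
Weight = rho * A = 7850 * 0.019532 = 153.3262 kg/m

153.3262 kg/m


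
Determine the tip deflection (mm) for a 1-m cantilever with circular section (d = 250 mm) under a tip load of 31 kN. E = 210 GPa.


I = pi * d^4 / 64 = pi * 250^4 / 64 = 191747598.49 mm^4
L = 1000.0 mm, P = 31000.0 N, E = 210000.0 MPa
delta = P * L^3 / (3 * E * I)
= 31000.0 * 1000.0^3 / (3 * 210000.0 * 191747598.49)
= 0.2566 mm

0.2566 mm


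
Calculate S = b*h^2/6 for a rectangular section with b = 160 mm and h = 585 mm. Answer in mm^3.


S = b * h^2 / 6
= 160 * 585^2 / 6
= 160 * 342225 / 6
= 9126000.0 mm^3

9126000.0 mm^3


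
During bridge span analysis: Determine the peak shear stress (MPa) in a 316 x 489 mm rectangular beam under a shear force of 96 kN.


A = b * h = 316 * 489 = 154524 mm^2
V = 96 kN = 96000.0 N
tau_max = 1.5 * V / A = 1.5 * 96000.0 / 154524
= 0.9319 MPa

0.9319 MPa


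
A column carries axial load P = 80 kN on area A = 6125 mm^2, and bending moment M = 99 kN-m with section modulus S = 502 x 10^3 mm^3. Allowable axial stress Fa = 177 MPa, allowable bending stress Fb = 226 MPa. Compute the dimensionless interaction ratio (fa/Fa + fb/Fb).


f_a = P / A = 80000.0 / 6125 = 13.0612 MPa
f_b = M / S = 99000000.0 / 502000.0 = 197.2112 MPa
Ratio = f_a / Fa + f_b / Fb
= 13.0612 / 177 + 197.2112 / 226
= 0.9464 (dimensionless)

0.9464 (dimensionless)


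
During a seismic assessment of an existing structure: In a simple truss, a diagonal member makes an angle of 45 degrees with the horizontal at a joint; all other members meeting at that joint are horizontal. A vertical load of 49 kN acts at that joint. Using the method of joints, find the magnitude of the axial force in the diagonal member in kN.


At the joint, only the diagonal has a vertical component, so vertical equilibrium gives:
F * sin(45) = 49
F = 49 / sin(45)
= 49 / 0.707107
= 69.3 kN

69.3 kN


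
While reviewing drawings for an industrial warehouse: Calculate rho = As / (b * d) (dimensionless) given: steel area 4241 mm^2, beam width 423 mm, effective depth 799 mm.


rho = As / (b * d)
= 4241 / (423 * 799)
= 4241 / 337977
= 0.012548 (dimensionless)

0.012548 (dimensionless)


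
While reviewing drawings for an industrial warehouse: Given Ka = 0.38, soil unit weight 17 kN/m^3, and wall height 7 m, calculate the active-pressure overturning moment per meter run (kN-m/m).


Pa = 0.5 * Ka * gamma * H^2
= 0.5 * 0.38 * 17 * 7^2
= 158.27 kN/m
Arm = H / 3 = 7 / 3 = 2.3333 m
Mo = Pa * arm = Pa * H / 3 = 158.27 * 7 / 3 = 369.2967 kN-m/m

369.2967 kN-m/m


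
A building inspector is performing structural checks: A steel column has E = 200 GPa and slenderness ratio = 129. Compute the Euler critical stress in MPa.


sigma_cr = pi^2 * E / lambda^2
= 9.8696 * 200000.0 / 129^2
= 9.8696 * 200000.0 / 16641
= 118.6179 MPa

118.6179 MPa


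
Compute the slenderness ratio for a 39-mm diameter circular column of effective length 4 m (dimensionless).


Radius of gyration r = d / 4 = 39 / 4 = 9.75 mm
L_eff = 4000.0 mm
Slenderness ratio = L / r = 4000.0 / 9.75 = 410.26 (dimensionless)

410.26 (dimensionless)


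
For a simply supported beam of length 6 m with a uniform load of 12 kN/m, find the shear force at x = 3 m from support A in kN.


R_A = w * L / 2 = 12 * 6 / 2 = 36.0 kN
V(x) = R_A - w * x = 36.0 - 12 * 3
= 0.0 kN

0.0 kN


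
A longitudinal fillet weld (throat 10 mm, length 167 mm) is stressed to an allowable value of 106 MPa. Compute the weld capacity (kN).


Strength = throat * length * allowable stress
= 10 * 167 * 106 N
= 177020 N
= 177.02 kN

177.02 kN


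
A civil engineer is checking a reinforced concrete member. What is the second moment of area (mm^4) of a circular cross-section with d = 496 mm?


r = d / 2 = 496 / 2 = 248.0 mm
I = pi * r^4 / 4 = pi * 248.0^4 / 4
= 2970958631.97 mm^4

2970958631.97 mm^4


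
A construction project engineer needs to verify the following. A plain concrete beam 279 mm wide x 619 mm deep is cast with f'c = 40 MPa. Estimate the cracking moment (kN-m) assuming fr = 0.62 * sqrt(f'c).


fr = 0.62 * sqrt(40) = 0.62 * 6.3246 = 3.9212 MPa
I = 279 * 619^3 / 12 = 5514357321.75 mm^4
y_t = 309.5 mm
M_cr = fr * I / y_t = 3.9212 * 5514357321.75 / 309.5 N-mm
= 69.8644 kN-m

69.8644 kN-m


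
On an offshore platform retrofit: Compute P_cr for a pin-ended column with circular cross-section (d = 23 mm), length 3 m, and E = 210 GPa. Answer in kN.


I = pi * d^4 / 64 = 13736.66 mm^4
L = 3000.0 mm
P_cr = pi^2 * E * I / L^2
= 9.8696 * 210000.0 * 13736.66 / 3000.0^2
= 3163.43 N = 3.1634 kN

3.1634 kN


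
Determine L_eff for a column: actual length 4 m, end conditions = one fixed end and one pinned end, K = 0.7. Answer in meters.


L_eff = K * L
= 0.7 * 4
= 2.8 m

2.8 m


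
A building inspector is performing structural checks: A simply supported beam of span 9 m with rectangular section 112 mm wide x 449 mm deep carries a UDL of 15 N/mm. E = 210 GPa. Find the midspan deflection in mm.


I = 112 * 449^3 / 12 = 844842590.67 mm^4
L = 9000.0 mm, w = 15 N/mm, E = 210000.0 MPa
delta = 5 * w * L^4 / (384 * E * I)
= 5 * 15 * 9000.0^4 / (384 * 210000.0 * 844842590.67)
= 7.2228 mm

7.2228 mm


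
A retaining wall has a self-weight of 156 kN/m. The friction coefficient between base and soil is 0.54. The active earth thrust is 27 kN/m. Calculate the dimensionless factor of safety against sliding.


Resisting force = mu * W = 0.54 * 156 = 84.24 kN/m
FOS = Resisting / Driving = 84.24 / 27
= 3.12 (dimensionless)

3.12 (dimensionless)


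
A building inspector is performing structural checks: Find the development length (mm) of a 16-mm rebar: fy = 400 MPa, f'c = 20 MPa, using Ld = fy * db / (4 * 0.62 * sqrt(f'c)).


Ld = (fy * db) / (4 * 0.62 * sqrt(f'c))
= (400 * 16) / (4 * 0.62 * sqrt(20))
= 6400 / 11.0909
= 577.05 mm

577.05 mm


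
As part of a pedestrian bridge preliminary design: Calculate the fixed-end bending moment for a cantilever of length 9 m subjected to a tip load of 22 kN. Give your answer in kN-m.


For a cantilever with a point load at the free end:
M_max = P * L = 22 * 9 = 198 kN-m

198 kN-m


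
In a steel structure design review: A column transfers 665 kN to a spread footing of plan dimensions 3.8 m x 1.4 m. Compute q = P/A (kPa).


A = 3.8 * 1.4 = 5.32 m^2
q = P / A = 665 / 5.32
= 125.0 kPa

125.0 kPa


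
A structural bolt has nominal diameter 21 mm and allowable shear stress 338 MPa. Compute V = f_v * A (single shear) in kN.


A = pi * d^2 / 4 = pi * 21^2 / 4 = 346.3606 mm^2
V = f_v * A / 1000 = 338 * 346.3606 / 1000
= 117.0699 kN

117.0699 kN


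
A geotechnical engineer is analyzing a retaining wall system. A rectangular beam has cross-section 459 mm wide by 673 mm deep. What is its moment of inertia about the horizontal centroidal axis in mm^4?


I = b * h^3 / 12
= 459 * 673^3 / 12
= 459 * 304821217 / 12
= 11659411550.25 mm^4

11659411550.25 mm^4


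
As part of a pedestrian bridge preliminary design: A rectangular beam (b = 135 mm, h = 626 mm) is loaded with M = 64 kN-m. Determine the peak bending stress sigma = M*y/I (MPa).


I = b * h^3 / 12 = 135 * 626^3 / 12 = 2759786730.0 mm^4
y = h / 2 = 626 / 2 = 313.0 mm
M = 64 kN-m = 64000000.0 N-mm
sigma = M * y / I = 64000000.0 * 313.0 / 2759786730.0
= 7.26 MPa

7.26 MPa


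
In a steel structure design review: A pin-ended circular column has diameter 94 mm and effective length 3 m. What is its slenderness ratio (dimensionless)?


Radius of gyration r = d / 4 = 94 / 4 = 23.5 mm
L_eff = 3000.0 mm
Slenderness ratio = L / r = 3000.0 / 23.5 = 127.66 (dimensionless)

127.66 (dimensionless)


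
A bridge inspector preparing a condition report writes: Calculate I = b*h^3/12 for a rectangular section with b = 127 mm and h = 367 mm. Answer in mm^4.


I = b * h^3 / 12
= 127 * 367^3 / 12
= 127 * 49430863 / 12
= 523143300.08 mm^4

523143300.08 mm^4


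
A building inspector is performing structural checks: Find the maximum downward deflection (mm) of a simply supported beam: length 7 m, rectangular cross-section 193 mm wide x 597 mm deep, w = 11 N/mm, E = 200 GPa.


I = 193 * 597^3 / 12 = 3422150115.75 mm^4
L = 7000.0 mm, w = 11 N/mm, E = 200000.0 MPa
delta = 5 * w * L^4 / (384 * E * I)
= 5 * 11 * 7000.0^4 / (384 * 200000.0 * 3422150115.75)
= 0.5025 mm

0.5025 mm


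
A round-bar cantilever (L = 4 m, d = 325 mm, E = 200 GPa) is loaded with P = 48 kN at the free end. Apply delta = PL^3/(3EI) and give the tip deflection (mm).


I = pi * d^4 / 64 = pi * 325^4 / 64 = 547650316.04 mm^4
L = 4000.0 mm, P = 48000.0 N, E = 200000.0 MPa
delta = P * L^3 / (3 * E * I)
= 48000.0 * 4000.0^3 / (3 * 200000.0 * 547650316.04)
= 9.349 mm

9.349 mm


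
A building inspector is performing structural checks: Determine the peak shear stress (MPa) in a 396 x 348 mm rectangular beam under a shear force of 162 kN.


A = b * h = 396 * 348 = 137808 mm^2
V = 162 kN = 162000.0 N
tau_max = 1.5 * V / A = 1.5 * 162000.0 / 137808
= 1.7633 MPa

1.7633 MPa


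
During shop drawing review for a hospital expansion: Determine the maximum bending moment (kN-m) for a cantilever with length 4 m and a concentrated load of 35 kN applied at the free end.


For a cantilever with a point load at the free end:
M_max = P * L = 35 * 4 = 140 kN-m

140 kN-m


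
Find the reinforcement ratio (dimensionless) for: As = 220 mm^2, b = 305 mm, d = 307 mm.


rho = As / (b * d)
= 220 / (305 * 307)
= 220 / 93635
= 0.00235 (dimensionless)

0.00235 (dimensionless)


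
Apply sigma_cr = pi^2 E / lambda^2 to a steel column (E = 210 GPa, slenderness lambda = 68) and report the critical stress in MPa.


sigma_cr = pi^2 * E / lambda^2
= 9.8696 * 210000.0 / 68^2
= 9.8696 * 210000.0 / 4624
= 448.2303 MPa

448.2303 MPa


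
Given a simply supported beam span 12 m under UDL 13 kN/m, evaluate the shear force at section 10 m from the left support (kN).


R_A = w * L / 2 = 13 * 12 / 2 = 78.0 kN
V(x) = R_A - w * x = 78.0 - 13 * 10
= -52.0 kN

-52.0 kN


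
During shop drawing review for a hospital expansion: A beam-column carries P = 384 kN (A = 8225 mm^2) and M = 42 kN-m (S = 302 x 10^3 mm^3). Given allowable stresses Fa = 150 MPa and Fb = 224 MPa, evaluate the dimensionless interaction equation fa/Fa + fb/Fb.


f_a = P / A = 384000.0 / 8225 = 46.6869 MPa
f_b = M / S = 42000000.0 / 302000.0 = 139.0728 MPa
Ratio = f_a / Fa + f_b / Fb
= 46.6869 / 150 + 139.0728 / 224
= 0.9321 (dimensionless)

0.9321 (dimensionless)


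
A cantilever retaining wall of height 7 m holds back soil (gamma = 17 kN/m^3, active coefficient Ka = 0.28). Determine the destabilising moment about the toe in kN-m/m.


Pa = 0.5 * Ka * gamma * H^2
= 0.5 * 0.28 * 17 * 7^2
= 116.62 kN/m
Arm = H / 3 = 7 / 3 = 2.3333 m
Mo = Pa * arm = Pa * H / 3 = 116.62 * 7 / 3 = 272.1133 kN-m/m

272.1133 kN-m/m


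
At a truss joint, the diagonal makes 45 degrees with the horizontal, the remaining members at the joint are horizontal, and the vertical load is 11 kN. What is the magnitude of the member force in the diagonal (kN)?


At the joint, only the diagonal has a vertical component, so vertical equilibrium gives:
F * sin(45) = 11
F = 11 / sin(45)
= 11 / 0.707107
= 15.56 kN

15.56 kN


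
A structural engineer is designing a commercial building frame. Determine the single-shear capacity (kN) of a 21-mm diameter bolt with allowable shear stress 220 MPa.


A = pi * d^2 / 4 = pi * 21^2 / 4 = 346.3606 mm^2
V = f_v * A / 1000 = 220 * 346.3606 / 1000
= 76.1993 kN

76.1993 kN


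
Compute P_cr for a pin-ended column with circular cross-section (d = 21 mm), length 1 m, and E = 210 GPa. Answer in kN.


I = pi * d^4 / 64 = 9546.56 mm^4
L = 1000.0 mm
P_cr = pi^2 * E * I / L^2
= 9.8696 * 210000.0 * 9546.56 / 1000.0^2
= 19786.37 N = 19.7864 kN

19.7864 kN


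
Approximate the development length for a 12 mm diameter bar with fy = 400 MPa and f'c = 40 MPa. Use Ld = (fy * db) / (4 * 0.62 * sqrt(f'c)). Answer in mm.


Ld = (fy * db) / (4 * 0.62 * sqrt(f'c))
= (400 * 12) / (4 * 0.62 * sqrt(40))
= 4800 / 15.6849
= 306.03 mm

306.03 mm


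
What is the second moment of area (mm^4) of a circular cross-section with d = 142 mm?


r = d / 2 = 142 / 2 = 71.0 mm
I = pi * r^4 / 4 = pi * 71.0^4 / 4
= 19958287.59 mm^4

19958287.59 mm^4


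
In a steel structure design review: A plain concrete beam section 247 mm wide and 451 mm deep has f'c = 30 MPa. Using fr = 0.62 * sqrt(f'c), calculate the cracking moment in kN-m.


fr = 0.62 * sqrt(30) = 0.62 * 5.4772 = 3.3959 MPa
I = 247 * 451^3 / 12 = 1888188433.08 mm^4
y_t = 225.5 mm
M_cr = fr * I / y_t = 3.3959 * 1888188433.08 / 225.5 N-mm
= 28.4349 kN-m

28.4349 kN-m


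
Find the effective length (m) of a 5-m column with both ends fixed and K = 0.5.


L_eff = K * L
= 0.5 * 5
= 2.5 m

2.5 m


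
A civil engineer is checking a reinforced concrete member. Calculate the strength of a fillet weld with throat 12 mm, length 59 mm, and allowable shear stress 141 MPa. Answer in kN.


Strength = throat * length * allowable stress
= 12 * 59 * 141 N
= 99828 N
= 99.83 kN

99.83 kN


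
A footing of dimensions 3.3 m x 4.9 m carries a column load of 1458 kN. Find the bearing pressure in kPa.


A = 3.3 * 4.9 = 16.17 m^2
q = P / A = 1458 / 16.17
= 90.167 kPa

90.167 kPa


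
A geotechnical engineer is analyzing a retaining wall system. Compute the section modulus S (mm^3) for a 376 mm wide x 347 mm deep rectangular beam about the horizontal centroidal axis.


S = b * h^2 / 6
= 376 * 347^2 / 6
= 376 * 120409 / 6
= 7545630.67 mm^3

7545630.67 mm^3


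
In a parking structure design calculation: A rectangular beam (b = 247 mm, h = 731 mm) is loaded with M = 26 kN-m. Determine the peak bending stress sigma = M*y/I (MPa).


I = b * h^3 / 12 = 247 * 731^3 / 12 = 8040218256.42 mm^4
y = h / 2 = 731 / 2 = 365.5 mm
M = 26 kN-m = 26000000.0 N-mm
sigma = M * y / I = 26000000.0 * 365.5 / 8040218256.42
= 1.18 MPa

1.18 MPa


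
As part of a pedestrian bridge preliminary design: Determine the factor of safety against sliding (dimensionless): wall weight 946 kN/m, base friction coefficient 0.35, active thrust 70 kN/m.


Resisting force = mu * W = 0.35 * 946 = 331.1 kN/m
FOS = Resisting / Driving = 331.1 / 70
= 4.73 (dimensionless)

4.73 (dimensionless)


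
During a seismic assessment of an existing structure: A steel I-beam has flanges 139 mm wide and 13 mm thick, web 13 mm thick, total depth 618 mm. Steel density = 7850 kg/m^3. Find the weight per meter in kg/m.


A_flanges = 2 * 139 * 13 = 3614 mm^2
A_web = (618 - 2 * 13) * 13 = 7696 mm^2
A_total = 3614 + 7696 = 11310 mm^2 = 0.011310 m^2
Weight = rho * A = 7850 * 0.011310 = 88.7835 kg/m

88.7835 kg/m


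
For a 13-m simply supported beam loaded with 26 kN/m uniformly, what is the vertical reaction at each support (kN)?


Total load = w * L = 26 * 13 = 338 kN
By symmetry, each reaction R = total / 2 = 338 / 2 = 169.0 kN

169.0 kN


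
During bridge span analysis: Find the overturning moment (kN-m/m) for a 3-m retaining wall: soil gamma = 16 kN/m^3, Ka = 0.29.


Pa = 0.5 * Ka * gamma * H^2
= 0.5 * 0.29 * 16 * 3^2
= 20.88 kN/m
Arm = H / 3 = 3 / 3 = 1.0 m
Mo = Pa * arm = Pa * H / 3 = 20.88 * 3 / 3 = 20.88 kN-m/m

20.88 kN-m/m


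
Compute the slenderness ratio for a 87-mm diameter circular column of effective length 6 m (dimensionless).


Radius of gyration r = d / 4 = 87 / 4 = 21.75 mm
L_eff = 6000.0 mm
Slenderness ratio = L / r = 6000.0 / 21.75 = 275.86 (dimensionless)

275.86 (dimensionless)


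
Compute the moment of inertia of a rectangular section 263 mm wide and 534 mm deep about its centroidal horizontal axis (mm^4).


I = b * h^3 / 12
= 263 * 534^3 / 12
= 263 * 152273304 / 12
= 3337323246.0 mm^4

3337323246.0 mm^4


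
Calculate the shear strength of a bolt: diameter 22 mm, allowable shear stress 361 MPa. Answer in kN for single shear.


A = pi * d^2 / 4 = pi * 22^2 / 4 = 380.1327 mm^2
V = f_v * A / 1000 = 361 * 380.1327 / 1000
= 137.2279 kN

137.2279 kN


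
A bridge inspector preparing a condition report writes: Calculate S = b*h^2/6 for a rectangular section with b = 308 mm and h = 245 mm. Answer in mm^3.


S = b * h^2 / 6
= 308 * 245^2 / 6
= 308 * 60025 / 6
= 3081283.33 mm^3

3081283.33 mm^3


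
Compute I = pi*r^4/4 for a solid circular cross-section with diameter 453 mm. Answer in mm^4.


r = d / 2 = 453 / 2 = 226.5 mm
I = pi * r^4 / 4 = pi * 226.5^4 / 4
= 2067105805.77 mm^4

2067105805.77 mm^4


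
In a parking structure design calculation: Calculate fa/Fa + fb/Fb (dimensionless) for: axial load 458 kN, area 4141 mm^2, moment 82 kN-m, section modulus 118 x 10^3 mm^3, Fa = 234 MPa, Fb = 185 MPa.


f_a = P / A = 458000.0 / 4141 = 110.6013 MPa
f_b = M / S = 82000000.0 / 118000.0 = 694.9153 MPa
Ratio = f_a / Fa + f_b / Fb
= 110.6013 / 234 + 694.9153 / 185
= 4.229 (dimensionless)

4.229 (dimensionless)


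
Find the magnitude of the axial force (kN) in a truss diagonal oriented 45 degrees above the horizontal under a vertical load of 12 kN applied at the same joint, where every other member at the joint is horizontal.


At the joint, only the diagonal has a vertical component, so vertical equilibrium gives:
F * sin(45) = 12
F = 12 / sin(45)
= 12 / 0.707107
= 16.97 kN

16.97 kN


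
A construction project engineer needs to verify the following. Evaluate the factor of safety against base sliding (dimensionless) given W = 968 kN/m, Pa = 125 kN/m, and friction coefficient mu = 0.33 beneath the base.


Resisting force = mu * W = 0.33 * 968 = 319.44 kN/m
FOS = Resisting / Driving = 319.44 / 125
= 2.5555 (dimensionless)

2.5555 (dimensionless)


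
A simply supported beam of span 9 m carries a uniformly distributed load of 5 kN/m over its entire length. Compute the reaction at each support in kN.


Total load = w * L = 5 * 9 = 45 kN
By symmetry, each reaction R = total / 2 = 45 / 2 = 22.5 kN

22.5 kN
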